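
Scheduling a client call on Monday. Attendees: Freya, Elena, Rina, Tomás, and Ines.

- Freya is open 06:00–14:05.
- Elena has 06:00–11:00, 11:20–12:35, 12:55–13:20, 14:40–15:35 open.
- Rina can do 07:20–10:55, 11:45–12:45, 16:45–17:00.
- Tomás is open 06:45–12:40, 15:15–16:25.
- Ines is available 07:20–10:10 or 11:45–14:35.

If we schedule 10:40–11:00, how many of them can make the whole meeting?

Freya, Elena, and Tomás can make the full 10:40-11:00 slot — that's 3.

3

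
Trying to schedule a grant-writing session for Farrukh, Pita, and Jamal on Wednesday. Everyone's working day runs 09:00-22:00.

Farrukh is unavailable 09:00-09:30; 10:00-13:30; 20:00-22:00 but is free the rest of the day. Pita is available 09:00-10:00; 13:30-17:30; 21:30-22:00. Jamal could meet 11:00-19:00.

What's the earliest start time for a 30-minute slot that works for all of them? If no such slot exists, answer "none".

Farrukh free: 09:30-10:00, 13:30-20:00 (invert busy blocks within the working day).
Pita free: 09:00-10:00, 13:30-17:30, 21:30-22:00.
Jamal free: 11:00-19:00.
Farrukh ∩ Pita: 09:30-10:00, 13:30-17:30.
Farrukh ∩ Pita ∩ Jamal: 13:30-17:30.
Those are the intersection windows.
The first common window of at least 30 minutes is 13:30-17:30, so the earliest start is 13:30.

13:30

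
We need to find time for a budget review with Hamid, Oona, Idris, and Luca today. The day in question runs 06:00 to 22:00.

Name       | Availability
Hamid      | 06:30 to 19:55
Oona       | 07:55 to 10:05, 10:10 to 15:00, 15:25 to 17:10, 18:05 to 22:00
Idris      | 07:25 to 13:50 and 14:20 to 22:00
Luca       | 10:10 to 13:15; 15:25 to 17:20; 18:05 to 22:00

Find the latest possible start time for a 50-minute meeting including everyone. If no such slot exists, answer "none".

Hamid ∩ Oona: 07:55-10:05, 10:10-15:00, 15:25-17:10, 18:05-19:55.
Hamid ∩ Oona ∩ Idris: 07:55-10:05, 10:10-13:50, 14:20-15:00, 15:25-17:10, 18:05-19:55.
Hamid ∩ Oona ∩ Idris ∩ Luca: 10:10-13:15, 15:25-17:10, 18:05-19:55.
The last common window of at least 50 minutes is 18:05-19:55; a 50-minute meeting can start as late as 19:05 and still end by 19:55.

19:05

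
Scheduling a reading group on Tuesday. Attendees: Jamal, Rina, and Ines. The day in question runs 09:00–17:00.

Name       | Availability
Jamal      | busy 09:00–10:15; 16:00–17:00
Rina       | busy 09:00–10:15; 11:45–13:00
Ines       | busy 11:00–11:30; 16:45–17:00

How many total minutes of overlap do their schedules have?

240

Jamal free: 10:15-16:00 (invert busy blocks within the working day).
Rina free: 10:15-11:45, 13:00-17:00 (invert busy blocks within the working day).
Ines free: 09:00-11:00, 11:30-16:45 (invert busy blocks within the working day).
Jamal ∩ Rina: 10:15-11:45, 13:00-16:00.
Jamal ∩ Rina ∩ Ines: 10:15-11:00, 11:30-11:45, 13:00-16:00.
Summing the common windows: 45 + 15 + 180 = 240 minutes.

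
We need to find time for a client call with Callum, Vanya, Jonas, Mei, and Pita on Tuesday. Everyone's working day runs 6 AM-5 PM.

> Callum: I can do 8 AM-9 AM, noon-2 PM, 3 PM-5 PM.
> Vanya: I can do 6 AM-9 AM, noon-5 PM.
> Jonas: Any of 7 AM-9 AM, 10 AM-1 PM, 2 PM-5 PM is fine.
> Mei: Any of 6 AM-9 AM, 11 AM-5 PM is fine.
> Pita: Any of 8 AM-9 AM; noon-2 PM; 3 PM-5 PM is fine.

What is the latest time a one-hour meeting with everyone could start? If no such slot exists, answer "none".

Callum ∩ Vanya: 08:00-09:00, 12:00-14:00, 15:00-17:00.
Callum ∩ Vanya ∩ Jonas: 08:00-09:00, 12:00-13:00, 15:00-17:00.
Callum ∩ Vanya ∩ Jonas ∩ Mei: 08:00-09:00, 12:00-13:00, 15:00-17:00.
Callum ∩ Vanya ∩ Jonas ∩ Mei ∩ Pita: 08:00-09:00, 12:00-13:00, 15:00-17:00.
So the common availability across everyone is 08:00-09:00, 12:00-13:00, 15:00-17:00.
The last common window of at least 60 minutes is 15:00-17:00; a 60-minute meeting can start as late as 16:00 and still end by 17:00.

16:00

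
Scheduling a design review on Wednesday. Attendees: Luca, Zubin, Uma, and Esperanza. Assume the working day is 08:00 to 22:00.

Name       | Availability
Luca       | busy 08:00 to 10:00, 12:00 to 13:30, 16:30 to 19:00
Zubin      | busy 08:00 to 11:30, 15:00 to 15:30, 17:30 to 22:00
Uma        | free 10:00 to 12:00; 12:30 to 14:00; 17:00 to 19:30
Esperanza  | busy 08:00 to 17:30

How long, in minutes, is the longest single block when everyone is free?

Luca free: 10:00-12:00, 13:30-16:30, 19:00-22:00 (invert busy blocks within the working day).
Zubin free: 11:30-15:00, 15:30-17:30 (invert busy blocks within the working day).
Uma free: 10:00-12:00, 12:30-14:00, 17:00-19:30.
Esperanza free: 17:30-22:00 (invert busy blocks within the working day).
Luca ∩ Zubin: 11:30-12:00, 13:30-15:00, 15:30-16:30.
Luca ∩ Zubin ∩ Uma: 11:30-12:00, 13:30-14:00.
Luca ∩ Zubin ∩ Uma ∩ Esperanza: ∅.
There is no time when everyone is free.
No common window exists, so the longest block is 0 minutes.

0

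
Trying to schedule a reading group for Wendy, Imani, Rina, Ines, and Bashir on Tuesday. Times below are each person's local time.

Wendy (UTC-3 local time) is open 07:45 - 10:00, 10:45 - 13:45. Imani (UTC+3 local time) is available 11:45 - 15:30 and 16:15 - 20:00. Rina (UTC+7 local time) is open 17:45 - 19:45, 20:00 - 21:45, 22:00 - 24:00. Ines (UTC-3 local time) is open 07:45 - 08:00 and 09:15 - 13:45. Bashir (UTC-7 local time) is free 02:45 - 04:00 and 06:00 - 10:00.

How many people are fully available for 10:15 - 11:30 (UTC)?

Wendy in UTC: 10:45-13:00, 13:45-16:45 (add 3h to convert from UTC-3).
Imani in UTC: 08:45-12:30, 13:15-17:00 (subtract 3h to convert from UTC+3).
Rina in UTC: 10:45-12:45, 13:00-14:45, 15:00-17:00 (subtract 7h to convert from UTC+7).
Ines in UTC: 10:45-11:00, 12:15-16:45 (add 3h to convert from UTC-3).
Bashir in UTC: 09:45-11:00, 13:00-17:00 (add 7h to convert from UTC-7).
Imani can make the full 10:15-11:30 slot — that's 1.

1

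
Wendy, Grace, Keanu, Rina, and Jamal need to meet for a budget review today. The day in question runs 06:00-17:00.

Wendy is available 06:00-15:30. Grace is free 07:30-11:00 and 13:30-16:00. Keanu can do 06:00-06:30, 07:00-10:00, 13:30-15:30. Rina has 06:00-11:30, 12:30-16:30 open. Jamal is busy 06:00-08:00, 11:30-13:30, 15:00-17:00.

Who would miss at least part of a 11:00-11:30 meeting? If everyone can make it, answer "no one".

Grace, Keanu

Wendy free: 06:00-15:30.
Grace free: 07:30-11:00, 13:30-16:00.
Keanu free: 06:00-06:30, 07:00-10:00, 13:30-15:30.
Rina free: 06:00-11:30, 12:30-16:30.
Jamal free: 08:00-11:30, 13:30-15:00 (invert busy blocks within the working day).
Wendy: free for 11:00-11:30. Grace: not fully free for 11:00-11:30. Keanu: not fully free for 11:00-11:30. Rina: free for 11:00-11:30. Jamal: free for 11:00-11:30.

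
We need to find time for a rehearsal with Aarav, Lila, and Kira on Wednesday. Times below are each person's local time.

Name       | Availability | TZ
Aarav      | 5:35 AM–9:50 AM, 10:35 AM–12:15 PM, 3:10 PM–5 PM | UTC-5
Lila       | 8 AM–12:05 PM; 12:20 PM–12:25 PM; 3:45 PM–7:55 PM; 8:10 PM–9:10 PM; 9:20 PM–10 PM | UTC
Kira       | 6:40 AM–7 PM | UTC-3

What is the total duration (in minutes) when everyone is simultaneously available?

285

Aarav in UTC: 10:35-14:50, 15:35-17:15, 20:10-22:00 (add 5h to convert from UTC-5).
Lila in UTC: 08:00-12:05, 12:20-12:25, 15:45-19:55, 20:10-21:10, 21:20-22:00.
Kira in UTC: 09:40-22:00 (add 3h to convert from UTC-3).
Aarav ∩ Lila: 10:35-12:05, 12:20-12:25, 15:45-17:15, 20:10-21:10, 21:20-22:00.
Aarav ∩ Lila ∩ Kira: 10:35-12:05, 12:20-12:25, 15:45-17:15, 20:10-21:10, 21:20-22:00.
Those are the intersection windows.
Summing the common windows: 90 + 5 + 90 + 60 + 40 = 285 minutes.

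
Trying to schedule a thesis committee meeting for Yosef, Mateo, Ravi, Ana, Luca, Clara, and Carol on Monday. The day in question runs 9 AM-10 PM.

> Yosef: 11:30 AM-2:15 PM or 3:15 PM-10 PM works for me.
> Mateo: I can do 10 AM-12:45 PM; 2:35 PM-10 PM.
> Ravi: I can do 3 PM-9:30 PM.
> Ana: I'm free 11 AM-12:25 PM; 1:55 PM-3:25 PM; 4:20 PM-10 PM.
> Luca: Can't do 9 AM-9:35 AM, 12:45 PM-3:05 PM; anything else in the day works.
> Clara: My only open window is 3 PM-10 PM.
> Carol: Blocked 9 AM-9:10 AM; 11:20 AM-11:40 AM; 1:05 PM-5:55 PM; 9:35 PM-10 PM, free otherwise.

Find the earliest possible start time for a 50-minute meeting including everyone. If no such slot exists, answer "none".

Yosef free: 11:30-14:15, 15:15-22:00.
Mateo free: 10:00-12:45, 14:35-22:00.
Ravi free: 15:00-21:30.
Ana free: 11:00-12:25, 13:55-15:25, 16:20-22:00.
Luca free: 09:35-12:45, 15:05-22:00 (invert busy blocks within the working day).
Clara free: 15:00-22:00.
Carol free: 09:10-11:20, 11:40-13:05, 17:55-21:35 (invert busy blocks within the working day).
Yosef ∩ Mateo: 11:30-12:45, 15:15-22:00.
Yosef ∩ Mateo ∩ Ravi: 15:15-21:30.
Yosef ∩ Mateo ∩ Ravi ∩ Ana: 15:15-15:25, 16:20-21:30.
Yosef ∩ Mateo ∩ Ravi ∩ Ana ∩ Luca: 15:15-15:25, 16:20-21:30.
Yosef ∩ Mateo ∩ Ravi ∩ Ana ∩ Luca ∩ Clara: 15:15-15:25, 16:20-21:30.
Yosef ∩ Mateo ∩ Ravi ∩ Ana ∩ Luca ∩ Clara ∩ Carol: 17:55-21:30.
So the common availability across everyone is 17:55-21:30.
The first common window of at least 50 minutes is 17:55-21:30, so the earliest start is 17:55.

17:55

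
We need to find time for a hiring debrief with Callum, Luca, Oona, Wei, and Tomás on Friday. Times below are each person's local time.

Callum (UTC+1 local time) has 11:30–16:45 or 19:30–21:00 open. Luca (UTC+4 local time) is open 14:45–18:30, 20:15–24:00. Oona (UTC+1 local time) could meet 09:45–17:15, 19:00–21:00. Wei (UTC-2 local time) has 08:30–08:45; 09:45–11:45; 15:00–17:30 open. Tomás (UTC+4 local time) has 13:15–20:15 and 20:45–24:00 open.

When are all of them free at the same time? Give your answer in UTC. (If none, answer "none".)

Callum in UTC: 10:30-15:45, 18:30-20:00 (subtract 1h to convert from UTC+1).
Luca in UTC: 10:45-14:30, 16:15-20:00 (subtract 4h to convert from UTC+4).
Oona in UTC: 08:45-16:15, 18:00-20:00 (subtract 1h to convert from UTC+1).
Wei in UTC: 10:30-10:45, 11:45-13:45, 17:00-19:30 (add 2h to convert from UTC-2).
Tomás in UTC: 09:15-16:15, 16:45-20:00 (subtract 4h to convert from UTC+4).
Callum ∩ Luca: 10:45-14:30, 18:30-20:00.
Callum ∩ Luca ∩ Oona: 10:45-14:30, 18:30-20:00.
Callum ∩ Luca ∩ Oona ∩ Wei: 11:45-13:45, 18:30-19:30.
Callum ∩ Luca ∩ Oona ∩ Wei ∩ Tomás: 11:45-13:45, 18:30-19:30.

11:45-13:45, 18:30-19:30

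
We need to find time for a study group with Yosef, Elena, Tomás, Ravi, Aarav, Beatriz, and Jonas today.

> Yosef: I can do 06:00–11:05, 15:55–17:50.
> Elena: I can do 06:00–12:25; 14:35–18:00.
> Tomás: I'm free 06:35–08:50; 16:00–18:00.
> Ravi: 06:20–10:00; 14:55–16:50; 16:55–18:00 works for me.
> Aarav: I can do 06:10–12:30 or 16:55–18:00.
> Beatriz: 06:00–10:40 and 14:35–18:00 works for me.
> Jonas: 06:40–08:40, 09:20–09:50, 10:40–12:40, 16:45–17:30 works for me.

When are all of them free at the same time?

Yosef ∩ Elena: 06:00-11:05, 15:55-17:50.
Yosef ∩ Elena ∩ Tomás: 06:35-08:50, 16:00-17:50.
Yosef ∩ Elena ∩ Tomás ∩ Ravi: 06:35-08:50, 16:00-16:50, 16:55-17:50.
Yosef ∩ Elena ∩ Tomás ∩ Ravi ∩ Aarav: 06:35-08:50, 16:55-17:50.
Yosef ∩ Elena ∩ Tomás ∩ Ravi ∩ Aarav ∩ Beatriz: 06:35-08:50, 16:55-17:50.
Yosef ∩ Elena ∩ Tomás ∩ Ravi ∩ Aarav ∩ Beatriz ∩ Jonas: 06:40-08:40, 16:55-17:30.

06:40-08:40, 16:55-17:30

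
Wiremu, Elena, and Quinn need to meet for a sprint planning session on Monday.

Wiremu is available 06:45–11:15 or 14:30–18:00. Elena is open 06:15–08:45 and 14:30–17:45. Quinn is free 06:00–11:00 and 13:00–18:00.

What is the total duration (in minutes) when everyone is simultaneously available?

315

Wiremu ∩ Elena: 06:45-08:45, 14:30-17:45.
Wiremu ∩ Elena ∩ Quinn: 06:45-08:45, 14:30-17:45.
Summing the common windows: 120 + 195 = 315 minutes.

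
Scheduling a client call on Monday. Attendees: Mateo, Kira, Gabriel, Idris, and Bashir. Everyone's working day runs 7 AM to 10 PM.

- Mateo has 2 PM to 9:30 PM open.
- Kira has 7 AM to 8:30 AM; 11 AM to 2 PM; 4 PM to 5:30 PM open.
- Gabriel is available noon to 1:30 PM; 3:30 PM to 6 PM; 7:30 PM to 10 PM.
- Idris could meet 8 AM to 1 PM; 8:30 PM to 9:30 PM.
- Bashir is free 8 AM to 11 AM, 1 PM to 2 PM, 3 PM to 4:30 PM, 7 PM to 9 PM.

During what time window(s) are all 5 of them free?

Mateo ∩ Kira: 16:00-17:30.
Mateo ∩ Kira ∩ Gabriel: 16:00-17:30.
Mateo ∩ Kira ∩ Gabriel ∩ Idris: ∅.
Mateo ∩ Kira ∩ Gabriel ∩ Idris ∩ Bashir: ∅.
There is no time when everyone is free.

none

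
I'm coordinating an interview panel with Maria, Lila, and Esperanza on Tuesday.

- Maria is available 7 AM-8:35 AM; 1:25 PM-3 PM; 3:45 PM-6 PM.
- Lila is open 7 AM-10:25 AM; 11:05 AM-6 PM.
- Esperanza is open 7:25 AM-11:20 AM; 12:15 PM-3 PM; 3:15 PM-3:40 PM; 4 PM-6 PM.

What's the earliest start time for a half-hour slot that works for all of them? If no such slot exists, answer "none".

07:25

Maria ∩ Lila: 07:00-08:35, 13:25-15:00, 15:45-18:00.
Maria ∩ Lila ∩ Esperanza: 07:25-08:35, 13:25-15:00, 16:00-18:00.
The first common window of at least 30 minutes is 07:25-08:35, so the earliest start is 07:25.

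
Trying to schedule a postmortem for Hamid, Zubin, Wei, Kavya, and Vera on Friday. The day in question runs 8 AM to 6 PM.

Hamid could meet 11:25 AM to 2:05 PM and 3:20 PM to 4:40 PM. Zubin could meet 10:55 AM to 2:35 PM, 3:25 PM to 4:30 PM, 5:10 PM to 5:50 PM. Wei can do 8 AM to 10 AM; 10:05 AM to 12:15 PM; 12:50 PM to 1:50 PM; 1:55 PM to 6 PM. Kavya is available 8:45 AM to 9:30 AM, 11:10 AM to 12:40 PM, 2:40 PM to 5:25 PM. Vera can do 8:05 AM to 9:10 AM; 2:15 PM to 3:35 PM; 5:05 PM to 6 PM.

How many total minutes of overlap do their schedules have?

10

Hamid ∩ Zubin: 11:25-14:05, 15:25-16:30.
Hamid ∩ Zubin ∩ Wei: 11:25-12:15, 12:50-13:50, 13:55-14:05, 15:25-16:30.
Hamid ∩ Zubin ∩ Wei ∩ Kavya: 11:25-12:15, 15:25-16:30.
Hamid ∩ Zubin ∩ Wei ∩ Kavya ∩ Vera: 15:25-15:35.
So the common availability across everyone is 15:25-15:35.
That's a single block of 10 minutes.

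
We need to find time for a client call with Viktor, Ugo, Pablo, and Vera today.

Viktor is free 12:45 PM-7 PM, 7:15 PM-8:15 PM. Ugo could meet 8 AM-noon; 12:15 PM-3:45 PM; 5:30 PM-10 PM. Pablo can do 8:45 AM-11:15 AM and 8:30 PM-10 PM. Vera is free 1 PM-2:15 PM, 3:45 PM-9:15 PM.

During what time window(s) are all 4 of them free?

Viktor ∩ Ugo: 12:45-15:45, 17:30-19:00, 19:15-20:15.
Viktor ∩ Ugo ∩ Pablo: ∅.
Viktor ∩ Ugo ∩ Pablo ∩ Vera: ∅.
There is no time when everyone is free.

none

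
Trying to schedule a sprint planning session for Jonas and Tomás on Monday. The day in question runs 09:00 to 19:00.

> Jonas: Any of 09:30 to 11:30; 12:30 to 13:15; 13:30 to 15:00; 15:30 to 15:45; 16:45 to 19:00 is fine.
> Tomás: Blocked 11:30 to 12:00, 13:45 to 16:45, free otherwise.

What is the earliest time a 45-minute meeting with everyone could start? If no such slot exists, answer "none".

Jonas free: 09:30-11:30, 12:30-13:15, 13:30-15:00, 15:30-15:45, 16:45-19:00.
Tomás free: 09:00-11:30, 12:00-13:45, 16:45-19:00 (invert busy blocks within the working day).
Jonas ∩ Tomás: 09:30-11:30, 12:30-13:15, 13:30-13:45, 16:45-19:00.
The first common window of at least 45 minutes is 09:30-11:30, so the earliest start is 09:30.

09:30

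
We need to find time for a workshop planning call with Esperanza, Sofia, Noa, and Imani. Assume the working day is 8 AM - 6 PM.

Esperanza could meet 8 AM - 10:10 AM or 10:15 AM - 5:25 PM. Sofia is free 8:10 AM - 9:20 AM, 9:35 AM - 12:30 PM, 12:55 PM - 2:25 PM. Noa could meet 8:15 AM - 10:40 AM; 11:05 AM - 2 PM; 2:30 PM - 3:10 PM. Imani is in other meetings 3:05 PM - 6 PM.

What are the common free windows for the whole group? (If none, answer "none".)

Esperanza free: 08:00-10:10, 10:15-17:25.
Sofia free: 08:10-09:20, 09:35-12:30, 12:55-14:25.
Noa free: 08:15-10:40, 11:05-14:00, 14:30-15:10.
Imani free: 08:00-15:05 (invert busy blocks within the working day).
Esperanza ∩ Sofia: 08:10-09:20, 09:35-10:10, 10:15-12:30, 12:55-14:25.
Esperanza ∩ Sofia ∩ Noa: 08:15-09:20, 09:35-10:10, 10:15-10:40, 11:05-12:30, 12:55-14:00.
Esperanza ∩ Sofia ∩ Noa ∩ Imani: 08:15-09:20, 09:35-10:10, 10:15-10:40, 11:05-12:30, 12:55-14:00.
So the common availability across everyone is 08:15-09:20, 09:35-10:10, 10:15-10:40, 11:05-12:30, 12:55-14:00.

08:15-09:20, 09:35-10:10, 10:15-10:40, 11:05-12:30, 12:55-14:00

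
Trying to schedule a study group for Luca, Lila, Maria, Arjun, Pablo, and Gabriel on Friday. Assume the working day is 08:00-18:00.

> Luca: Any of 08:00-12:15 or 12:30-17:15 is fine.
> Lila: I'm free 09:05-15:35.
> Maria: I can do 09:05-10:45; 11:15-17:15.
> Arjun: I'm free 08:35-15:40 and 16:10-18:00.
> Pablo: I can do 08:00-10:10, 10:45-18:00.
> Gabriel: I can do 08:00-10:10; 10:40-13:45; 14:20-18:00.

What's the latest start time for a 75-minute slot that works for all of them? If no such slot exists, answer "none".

Luca ∩ Lila: 09:05-12:15, 12:30-15:35.
Luca ∩ Lila ∩ Maria: 09:05-10:45, 11:15-12:15, 12:30-15:35.
Luca ∩ Lila ∩ Maria ∩ Arjun: 09:05-10:45, 11:15-12:15, 12:30-15:35.
Luca ∩ Lila ∩ Maria ∩ Arjun ∩ Pablo: 09:05-10:10, 11:15-12:15, 12:30-15:35.
Luca ∩ Lila ∩ Maria ∩ Arjun ∩ Pablo ∩ Gabriel: 09:05-10:10, 11:15-12:15, 12:30-13:45, 14:20-15:35.
The last common window of at least 75 minutes is 14:20-15:35; a 75-minute meeting can start as late as 14:20 and still end by 15:35.

14:20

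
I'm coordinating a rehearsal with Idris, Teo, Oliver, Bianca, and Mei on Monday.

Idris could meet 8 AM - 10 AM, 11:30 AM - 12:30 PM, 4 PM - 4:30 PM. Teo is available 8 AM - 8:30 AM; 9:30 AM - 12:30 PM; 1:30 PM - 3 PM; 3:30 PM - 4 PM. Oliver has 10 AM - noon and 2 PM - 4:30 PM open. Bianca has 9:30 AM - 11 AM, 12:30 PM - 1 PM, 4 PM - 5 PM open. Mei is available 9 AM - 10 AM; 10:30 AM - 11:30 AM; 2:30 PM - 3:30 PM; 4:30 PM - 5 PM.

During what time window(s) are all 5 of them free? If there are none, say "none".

Idris ∩ Teo: 08:00-08:30, 09:30-10:00, 11:30-12:30.
Idris ∩ Teo ∩ Oliver: 11:30-12:00.
Idris ∩ Teo ∩ Oliver ∩ Bianca: ∅.
Idris ∩ Teo ∩ Oliver ∩ Bianca ∩ Mei: ∅.
There is no time when everyone is free.

none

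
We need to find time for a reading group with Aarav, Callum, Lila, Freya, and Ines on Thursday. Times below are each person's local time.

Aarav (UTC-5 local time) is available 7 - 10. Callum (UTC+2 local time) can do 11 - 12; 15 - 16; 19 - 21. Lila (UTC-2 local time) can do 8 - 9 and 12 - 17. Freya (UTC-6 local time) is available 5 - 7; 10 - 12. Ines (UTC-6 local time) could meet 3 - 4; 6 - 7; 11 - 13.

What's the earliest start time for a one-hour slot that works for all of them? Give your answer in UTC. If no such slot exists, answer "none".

none

Aarav in UTC: 12:00-15:00 (add 5h to convert from UTC-5).
Callum in UTC: 09:00-10:00, 13:00-14:00, 17:00-19:00 (subtract 2h to convert from UTC+2).
Lila in UTC: 10:00-11:00, 14:00-19:00 (add 2h to convert from UTC-2).
Freya in UTC: 11:00-13:00, 16:00-18:00 (add 6h to convert from UTC-6).
Ines in UTC: 09:00-10:00, 12:00-13:00, 17:00-19:00 (add 6h to convert from UTC-6).
Aarav ∩ Callum: 13:00-14:00.
Aarav ∩ Callum ∩ Lila: ∅.
Aarav ∩ Callum ∩ Lila ∩ Freya: ∅.
Aarav ∩ Callum ∩ Lila ∩ Freya ∩ Ines: ∅.
There is no time when everyone is free.
No common window is at least 60 minutes long.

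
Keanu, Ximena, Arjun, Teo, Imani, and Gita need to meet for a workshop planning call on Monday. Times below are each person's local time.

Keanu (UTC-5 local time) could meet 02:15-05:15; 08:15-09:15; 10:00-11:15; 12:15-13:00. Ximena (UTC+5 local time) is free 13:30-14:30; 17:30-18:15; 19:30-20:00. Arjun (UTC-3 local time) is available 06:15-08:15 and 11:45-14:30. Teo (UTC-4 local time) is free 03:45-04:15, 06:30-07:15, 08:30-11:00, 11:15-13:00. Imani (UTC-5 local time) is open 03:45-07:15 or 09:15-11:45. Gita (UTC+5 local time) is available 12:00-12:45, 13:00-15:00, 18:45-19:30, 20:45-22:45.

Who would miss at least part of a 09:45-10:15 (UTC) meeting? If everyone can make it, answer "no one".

Keanu in UTC: 07:15-10:15, 13:15-14:15, 15:00-16:15, 17:15-18:00 (add 5h to convert from UTC-5).
Ximena in UTC: 08:30-09:30, 12:30-13:15, 14:30-15:00 (subtract 5h to convert from UTC+5).
Arjun in UTC: 09:15-11:15, 14:45-17:30 (add 3h to convert from UTC-3).
Teo in UTC: 07:45-08:15, 10:30-11:15, 12:30-15:00, 15:15-17:00 (add 4h to convert from UTC-4).
Imani in UTC: 08:45-12:15, 14:15-16:45 (add 5h to convert from UTC-5).
Gita in UTC: 07:00-07:45, 08:00-10:00, 13:45-14:30, 15:45-17:45 (subtract 5h to convert from UTC+5).
Keanu: free for 09:45-10:15. Ximena: not fully free for 09:45-10:15. Arjun: free for 09:45-10:15. Teo: not fully free for 09:45-10:15. Imani: free for 09:45-10:15. Gita: not fully free for 09:45-10:15.

Gita, Teo, Ximena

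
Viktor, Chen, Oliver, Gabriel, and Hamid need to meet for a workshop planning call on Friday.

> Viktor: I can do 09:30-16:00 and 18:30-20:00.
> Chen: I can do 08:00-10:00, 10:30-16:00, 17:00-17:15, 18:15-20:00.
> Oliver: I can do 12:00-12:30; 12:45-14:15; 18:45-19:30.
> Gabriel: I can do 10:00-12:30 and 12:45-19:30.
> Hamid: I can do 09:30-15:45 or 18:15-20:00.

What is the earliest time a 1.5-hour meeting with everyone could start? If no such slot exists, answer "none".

12:45

Viktor ∩ Chen: 09:30-10:00, 10:30-16:00, 18:30-20:00.
Viktor ∩ Chen ∩ Oliver: 12:00-12:30, 12:45-14:15, 18:45-19:30.
Viktor ∩ Chen ∩ Oliver ∩ Gabriel: 12:00-12:30, 12:45-14:15, 18:45-19:30.
Viktor ∩ Chen ∩ Oliver ∩ Gabriel ∩ Hamid: 12:00-12:30, 12:45-14:15, 18:45-19:30.
So the common availability across everyone is 12:00-12:30, 12:45-14:15, 18:45-19:30.
The first common window of at least 90 minutes is 12:45-14:15, so the earliest start is 12:45.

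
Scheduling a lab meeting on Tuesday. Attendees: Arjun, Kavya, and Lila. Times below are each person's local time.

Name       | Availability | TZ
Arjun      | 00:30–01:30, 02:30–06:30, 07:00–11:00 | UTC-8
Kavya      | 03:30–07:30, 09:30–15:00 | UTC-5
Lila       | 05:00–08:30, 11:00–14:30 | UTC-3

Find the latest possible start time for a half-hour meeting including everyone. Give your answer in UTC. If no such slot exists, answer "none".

Arjun in UTC: 08:30-09:30, 10:30-14:30, 15:00-19:00 (add 8h to convert from UTC-8).
Kavya in UTC: 08:30-12:30, 14:30-20:00 (add 5h to convert from UTC-5).
Lila in UTC: 08:00-11:30, 14:00-17:30 (add 3h to convert from UTC-3).
Arjun ∩ Kavya: 08:30-09:30, 10:30-12:30, 15:00-19:00.
Arjun ∩ Kavya ∩ Lila: 08:30-09:30, 10:30-11:30, 15:00-17:30.
The last common window of at least 30 minutes is 15:00-17:30; a 30-minute meeting can start as late as 17:00 and still end by 17:30.

17:00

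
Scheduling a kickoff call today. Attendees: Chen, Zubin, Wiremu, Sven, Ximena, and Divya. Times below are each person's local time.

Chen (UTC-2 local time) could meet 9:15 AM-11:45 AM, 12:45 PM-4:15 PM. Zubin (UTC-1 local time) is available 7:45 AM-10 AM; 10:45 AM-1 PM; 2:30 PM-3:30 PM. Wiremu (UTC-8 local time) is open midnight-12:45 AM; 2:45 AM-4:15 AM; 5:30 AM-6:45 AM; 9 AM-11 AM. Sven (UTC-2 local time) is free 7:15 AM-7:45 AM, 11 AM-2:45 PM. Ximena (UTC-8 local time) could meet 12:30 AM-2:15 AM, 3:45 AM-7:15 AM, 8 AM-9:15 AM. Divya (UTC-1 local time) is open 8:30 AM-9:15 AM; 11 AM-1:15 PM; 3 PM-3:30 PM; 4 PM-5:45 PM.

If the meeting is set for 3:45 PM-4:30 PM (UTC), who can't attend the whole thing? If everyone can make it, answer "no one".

Divya, Wiremu, Ximena

Chen in UTC: 11:15-13:45, 14:45-18:15 (add 2h to convert from UTC-2).
Zubin in UTC: 08:45-11:00, 11:45-14:00, 15:30-16:30 (add 1h to convert from UTC-1).
Wiremu in UTC: 08:00-08:45, 10:45-12:15, 13:30-14:45, 17:00-19:00 (add 8h to convert from UTC-8).
Sven in UTC: 09:15-09:45, 13:00-16:45 (add 2h to convert from UTC-2).
Ximena in UTC: 08:30-10:15, 11:45-15:15, 16:00-17:15 (add 8h to convert from UTC-8).
Divya in UTC: 09:30-10:15, 12:00-14:15, 16:00-16:30, 17:00-18:45 (add 1h to convert from UTC-1).
Chen: free for 15:45-16:30. Zubin: free for 15:45-16:30. Wiremu: not fully free for 15:45-16:30. Sven: free for 15:45-16:30. Ximena: not fully free for 15:45-16:30. Divya: not fully free for 15:45-16:30.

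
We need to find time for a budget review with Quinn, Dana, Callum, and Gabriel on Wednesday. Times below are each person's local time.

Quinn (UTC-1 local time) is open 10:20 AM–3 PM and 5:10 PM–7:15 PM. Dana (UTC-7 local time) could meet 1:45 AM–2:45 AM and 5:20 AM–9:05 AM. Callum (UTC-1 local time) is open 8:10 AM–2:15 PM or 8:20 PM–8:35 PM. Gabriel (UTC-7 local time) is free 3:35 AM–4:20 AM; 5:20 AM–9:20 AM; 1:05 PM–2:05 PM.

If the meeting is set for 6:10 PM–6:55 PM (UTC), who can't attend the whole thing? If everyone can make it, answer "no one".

Callum, Dana, Gabriel

Quinn in UTC: 11:20-16:00, 18:10-20:15 (add 1h to convert from UTC-1).
Dana in UTC: 08:45-09:45, 12:20-16:05 (add 7h to convert from UTC-7).
Callum in UTC: 09:10-15:15, 21:20-21:35 (add 1h to convert from UTC-1).
Gabriel in UTC: 10:35-11:20, 12:20-16:20, 20:05-21:05 (add 7h to convert from UTC-7).
Quinn: free for 18:10-18:55. Dana: not fully free for 18:10-18:55. Callum: not fully free for 18:10-18:55. Gabriel: not fully free for 18:10-18:55.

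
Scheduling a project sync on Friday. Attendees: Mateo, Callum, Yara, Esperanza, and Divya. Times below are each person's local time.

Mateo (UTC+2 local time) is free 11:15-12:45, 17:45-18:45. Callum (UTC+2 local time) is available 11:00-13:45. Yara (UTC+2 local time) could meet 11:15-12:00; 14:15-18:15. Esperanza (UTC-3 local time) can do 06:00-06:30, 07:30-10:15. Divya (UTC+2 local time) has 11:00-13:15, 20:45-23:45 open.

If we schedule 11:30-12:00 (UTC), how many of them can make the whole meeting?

Mateo in UTC: 09:15-10:45, 15:45-16:45 (subtract 2h to convert from UTC+2).
Callum in UTC: 09:00-11:45 (subtract 2h to convert from UTC+2).
Yara in UTC: 09:15-10:00, 12:15-16:15 (subtract 2h to convert from UTC+2).
Esperanza in UTC: 09:00-09:30, 10:30-13:15 (add 3h to convert from UTC-3).
Divya in UTC: 09:00-11:15, 18:45-21:45 (subtract 2h to convert from UTC+2).
Esperanza can make the full 11:30-12:00 slot — that's 1.

1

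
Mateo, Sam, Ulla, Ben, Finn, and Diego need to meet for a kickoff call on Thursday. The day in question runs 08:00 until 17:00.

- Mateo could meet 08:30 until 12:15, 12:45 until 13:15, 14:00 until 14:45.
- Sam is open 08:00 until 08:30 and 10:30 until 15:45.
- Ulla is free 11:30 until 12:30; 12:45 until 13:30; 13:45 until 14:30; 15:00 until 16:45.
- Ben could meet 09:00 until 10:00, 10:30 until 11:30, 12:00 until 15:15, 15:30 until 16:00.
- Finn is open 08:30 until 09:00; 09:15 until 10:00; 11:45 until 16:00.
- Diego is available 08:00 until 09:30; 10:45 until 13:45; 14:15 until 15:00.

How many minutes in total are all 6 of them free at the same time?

60

Mateo ∩ Sam: 10:30-12:15, 12:45-13:15, 14:00-14:45.
Mateo ∩ Sam ∩ Ulla: 11:30-12:15, 12:45-13:15, 14:00-14:30.
Mateo ∩ Sam ∩ Ulla ∩ Ben: 12:00-12:15, 12:45-13:15, 14:00-14:30.
Mateo ∩ Sam ∩ Ulla ∩ Ben ∩ Finn: 12:00-12:15, 12:45-13:15, 14:00-14:30.
Mateo ∩ Sam ∩ Ulla ∩ Ben ∩ Finn ∩ Diego: 12:00-12:15, 12:45-13:15, 14:15-14:30.
Summing the common windows: 15 + 30 + 15 = 60 minutes.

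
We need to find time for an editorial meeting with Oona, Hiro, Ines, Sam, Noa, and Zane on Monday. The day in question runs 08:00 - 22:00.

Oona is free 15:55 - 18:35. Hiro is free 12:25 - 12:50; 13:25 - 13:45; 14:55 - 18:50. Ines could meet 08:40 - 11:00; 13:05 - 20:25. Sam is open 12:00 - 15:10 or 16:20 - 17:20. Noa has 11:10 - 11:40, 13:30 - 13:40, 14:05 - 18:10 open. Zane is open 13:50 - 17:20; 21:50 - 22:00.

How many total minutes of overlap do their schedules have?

60

Oona ∩ Hiro: 15:55-18:35.
Oona ∩ Hiro ∩ Ines: 15:55-18:35.
Oona ∩ Hiro ∩ Ines ∩ Sam: 16:20-17:20.
Oona ∩ Hiro ∩ Ines ∩ Sam ∩ Noa: 16:20-17:20.
Oona ∩ Hiro ∩ Ines ∩ Sam ∩ Noa ∩ Zane: 16:20-17:20.
Those are the intersection windows.
That's a single block of 60 minutes.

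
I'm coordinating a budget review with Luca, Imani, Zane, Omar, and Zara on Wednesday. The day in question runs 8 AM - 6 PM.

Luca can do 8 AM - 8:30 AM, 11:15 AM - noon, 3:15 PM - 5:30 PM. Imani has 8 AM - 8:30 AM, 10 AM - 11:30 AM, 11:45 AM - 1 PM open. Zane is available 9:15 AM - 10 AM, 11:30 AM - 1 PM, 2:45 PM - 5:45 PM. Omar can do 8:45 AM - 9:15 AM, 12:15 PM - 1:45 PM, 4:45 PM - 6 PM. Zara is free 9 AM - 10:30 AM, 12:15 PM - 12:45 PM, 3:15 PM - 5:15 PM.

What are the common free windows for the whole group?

none

Luca ∩ Imani: 08:00-08:30, 11:15-11:30, 11:45-12:00.
Luca ∩ Imani ∩ Zane: 11:45-12:00.
Luca ∩ Imani ∩ Zane ∩ Omar: ∅.
Luca ∩ Imani ∩ Zane ∩ Omar ∩ Zara: ∅.
There is no time when everyone is free.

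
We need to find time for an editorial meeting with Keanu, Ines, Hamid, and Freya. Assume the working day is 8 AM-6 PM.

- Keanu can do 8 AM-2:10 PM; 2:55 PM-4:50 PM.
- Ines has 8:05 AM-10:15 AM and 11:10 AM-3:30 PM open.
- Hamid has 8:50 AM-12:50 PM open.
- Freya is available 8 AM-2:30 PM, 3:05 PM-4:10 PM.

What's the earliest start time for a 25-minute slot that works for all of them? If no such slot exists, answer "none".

Keanu ∩ Ines: 08:05-10:15, 11:10-14:10, 14:55-15:30.
Keanu ∩ Ines ∩ Hamid: 08:50-10:15, 11:10-12:50.
Keanu ∩ Ines ∩ Hamid ∩ Freya: 08:50-10:15, 11:10-12:50.
The first common window of at least 25 minutes is 08:50-10:15, so the earliest start is 08:50.

08:50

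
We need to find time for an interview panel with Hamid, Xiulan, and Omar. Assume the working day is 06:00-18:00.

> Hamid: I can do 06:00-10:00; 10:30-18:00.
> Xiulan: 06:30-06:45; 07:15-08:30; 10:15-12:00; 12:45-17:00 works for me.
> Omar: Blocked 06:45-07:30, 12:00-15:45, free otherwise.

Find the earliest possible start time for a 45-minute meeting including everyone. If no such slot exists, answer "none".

Hamid free: 06:00-10:00, 10:30-18:00.
Xiulan free: 06:30-06:45, 07:15-08:30, 10:15-12:00, 12:45-17:00.
Omar free: 06:00-06:45, 07:30-12:00, 15:45-18:00 (invert busy blocks within the working day).
Hamid ∩ Xiulan: 06:30-06:45, 07:15-08:30, 10:30-12:00, 12:45-17:00.
Hamid ∩ Xiulan ∩ Omar: 06:30-06:45, 07:30-08:30, 10:30-12:00, 15:45-17:00.
Those are the intersection windows.
The first common window of at least 45 minutes is 07:30-08:30, so the earliest start is 07:30.

07:30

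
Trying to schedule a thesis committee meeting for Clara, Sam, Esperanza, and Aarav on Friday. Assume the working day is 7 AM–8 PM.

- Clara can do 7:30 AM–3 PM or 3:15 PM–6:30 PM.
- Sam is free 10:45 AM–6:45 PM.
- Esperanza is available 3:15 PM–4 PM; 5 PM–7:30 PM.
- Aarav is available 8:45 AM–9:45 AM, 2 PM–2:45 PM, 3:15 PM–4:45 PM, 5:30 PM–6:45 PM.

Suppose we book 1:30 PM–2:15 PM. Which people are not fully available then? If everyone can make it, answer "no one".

Aarav, Esperanza

Clara: free for 13:30-14:15. Sam: free for 13:30-14:15. Esperanza: not fully free for 13:30-14:15. Aarav: not fully free for 13:30-14:15.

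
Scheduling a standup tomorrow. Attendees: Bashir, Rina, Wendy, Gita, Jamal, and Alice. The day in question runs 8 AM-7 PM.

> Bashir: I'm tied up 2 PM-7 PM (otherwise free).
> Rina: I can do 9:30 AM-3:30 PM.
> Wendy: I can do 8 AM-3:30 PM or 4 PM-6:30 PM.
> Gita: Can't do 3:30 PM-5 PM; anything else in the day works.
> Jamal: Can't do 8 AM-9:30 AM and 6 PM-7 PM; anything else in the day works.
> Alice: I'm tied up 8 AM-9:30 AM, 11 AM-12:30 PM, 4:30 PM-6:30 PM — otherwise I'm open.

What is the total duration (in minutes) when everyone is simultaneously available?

180

Bashir free: 08:00-14:00 (invert busy blocks within the working day).
Rina free: 09:30-15:30.
Wendy free: 08:00-15:30, 16:00-18:30.
Gita free: 08:00-15:30, 17:00-19:00 (invert busy blocks within the working day).
Jamal free: 09:30-18:00 (invert busy blocks within the working day).
Alice free: 09:30-11:00, 12:30-16:30, 18:30-19:00 (invert busy blocks within the working day).
Bashir ∩ Rina: 09:30-14:00.
Bashir ∩ Rina ∩ Wendy: 09:30-14:00.
Bashir ∩ Rina ∩ Wendy ∩ Gita: 09:30-14:00.
Bashir ∩ Rina ∩ Wendy ∩ Gita ∩ Jamal: 09:30-14:00.
Bashir ∩ Rina ∩ Wendy ∩ Gita ∩ Jamal ∩ Alice: 09:30-11:00, 12:30-14:00.
Summing the common windows: 90 + 90 = 180 minutes.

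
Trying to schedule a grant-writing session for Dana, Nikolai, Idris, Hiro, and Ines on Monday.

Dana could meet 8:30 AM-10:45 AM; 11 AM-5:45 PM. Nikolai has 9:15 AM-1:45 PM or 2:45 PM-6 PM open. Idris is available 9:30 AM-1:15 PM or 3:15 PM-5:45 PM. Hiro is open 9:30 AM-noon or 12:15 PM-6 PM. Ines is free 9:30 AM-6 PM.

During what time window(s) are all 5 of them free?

09:30-10:45, 11:00-12:00, 12:15-13:15, 15:15-17:45

Dana ∩ Nikolai: 09:15-10:45, 11:00-13:45, 14:45-17:45.
Dana ∩ Nikolai ∩ Idris: 09:30-10:45, 11:00-13:15, 15:15-17:45.
Dana ∩ Nikolai ∩ Idris ∩ Hiro: 09:30-10:45, 11:00-12:00, 12:15-13:15, 15:15-17:45.
Dana ∩ Nikolai ∩ Idris ∩ Hiro ∩ Ines: 09:30-10:45, 11:00-12:00, 12:15-13:15, 15:15-17:45.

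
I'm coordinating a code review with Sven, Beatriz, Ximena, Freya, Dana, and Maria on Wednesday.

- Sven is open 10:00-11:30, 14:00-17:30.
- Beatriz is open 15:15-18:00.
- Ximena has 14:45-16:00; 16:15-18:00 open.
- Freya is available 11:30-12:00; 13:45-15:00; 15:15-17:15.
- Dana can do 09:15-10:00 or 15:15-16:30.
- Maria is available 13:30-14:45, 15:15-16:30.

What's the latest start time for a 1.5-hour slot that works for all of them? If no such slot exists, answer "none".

Sven ∩ Beatriz: 15:15-17:30.
Sven ∩ Beatriz ∩ Ximena: 15:15-16:00, 16:15-17:30.
Sven ∩ Beatriz ∩ Ximena ∩ Freya: 15:15-16:00, 16:15-17:15.
Sven ∩ Beatriz ∩ Ximena ∩ Freya ∩ Dana: 15:15-16:00, 16:15-16:30.
Sven ∩ Beatriz ∩ Ximena ∩ Freya ∩ Dana ∩ Maria: 15:15-16:00, 16:15-16:30.
So the common availability across everyone is 15:15-16:00, 16:15-16:30.
No common window is at least 90 minutes long.

none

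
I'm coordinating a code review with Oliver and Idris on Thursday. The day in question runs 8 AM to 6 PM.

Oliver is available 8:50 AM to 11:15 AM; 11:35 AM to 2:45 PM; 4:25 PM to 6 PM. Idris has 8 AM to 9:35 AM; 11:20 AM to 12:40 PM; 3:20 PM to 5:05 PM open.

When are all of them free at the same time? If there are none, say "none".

Oliver ∩ Idris: 08:50-09:35, 11:35-12:40, 16:25-17:05.

08:50-09:35, 11:35-12:40, 16:25-17:05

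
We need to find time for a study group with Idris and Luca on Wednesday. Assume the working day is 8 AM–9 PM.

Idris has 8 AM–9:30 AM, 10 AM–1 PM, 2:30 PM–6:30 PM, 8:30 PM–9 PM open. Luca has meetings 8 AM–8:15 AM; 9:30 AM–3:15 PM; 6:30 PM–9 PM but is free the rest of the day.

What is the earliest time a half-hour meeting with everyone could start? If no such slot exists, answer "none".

Idris free: 08:00-09:30, 10:00-13:00, 14:30-18:30, 20:30-21:00.
Luca free: 08:15-09:30, 15:15-18:30 (invert busy blocks within the working day).
Idris ∩ Luca: 08:15-09:30, 15:15-18:30.
The first common window of at least 30 minutes is 08:15-09:30, so the earliest start is 08:15.

08:15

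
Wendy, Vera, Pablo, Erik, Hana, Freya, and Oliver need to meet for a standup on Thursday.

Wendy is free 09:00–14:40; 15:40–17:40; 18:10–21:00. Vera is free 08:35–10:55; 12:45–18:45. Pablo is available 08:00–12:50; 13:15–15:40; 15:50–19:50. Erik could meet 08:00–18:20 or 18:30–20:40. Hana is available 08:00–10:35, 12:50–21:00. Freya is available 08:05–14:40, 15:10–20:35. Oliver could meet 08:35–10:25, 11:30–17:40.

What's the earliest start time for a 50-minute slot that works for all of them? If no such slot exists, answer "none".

09:00

Wendy ∩ Vera: 09:00-10:55, 12:45-14:40, 15:40-17:40, 18:10-18:45.
Wendy ∩ Vera ∩ Pablo: 09:00-10:55, 12:45-12:50, 13:15-14:40, 15:50-17:40, 18:10-18:45.
Wendy ∩ Vera ∩ Pablo ∩ Erik: 09:00-10:55, 12:45-12:50, 13:15-14:40, 15:50-17:40, 18:10-18:20, 18:30-18:45.
Wendy ∩ Vera ∩ Pablo ∩ Erik ∩ Hana: 09:00-10:35, 13:15-14:40, 15:50-17:40, 18:10-18:20, 18:30-18:45.
Wendy ∩ Vera ∩ Pablo ∩ Erik ∩ Hana ∩ Freya: 09:00-10:35, 13:15-14:40, 15:50-17:40, 18:10-18:20, 18:30-18:45.
Wendy ∩ Vera ∩ Pablo ∩ Erik ∩ Hana ∩ Freya ∩ Oliver: 09:00-10:25, 13:15-14:40, 15:50-17:40.
The first common window of at least 50 minutes is 09:00-10:25, so the earliest start is 09:00.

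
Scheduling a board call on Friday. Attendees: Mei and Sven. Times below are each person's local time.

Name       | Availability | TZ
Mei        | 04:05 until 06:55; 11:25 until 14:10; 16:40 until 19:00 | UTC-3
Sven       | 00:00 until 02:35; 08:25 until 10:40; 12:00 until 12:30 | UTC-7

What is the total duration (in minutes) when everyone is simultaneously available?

Mei in UTC: 07:05-09:55, 14:25-17:10, 19:40-22:00 (add 3h to convert from UTC-3).
Sven in UTC: 07:00-09:35, 15:25-17:40, 19:00-19:30 (add 7h to convert from UTC-7).
Mei ∩ Sven: 07:05-09:35, 15:25-17:10.
Summing the common windows: 150 + 105 = 255 minutes.

255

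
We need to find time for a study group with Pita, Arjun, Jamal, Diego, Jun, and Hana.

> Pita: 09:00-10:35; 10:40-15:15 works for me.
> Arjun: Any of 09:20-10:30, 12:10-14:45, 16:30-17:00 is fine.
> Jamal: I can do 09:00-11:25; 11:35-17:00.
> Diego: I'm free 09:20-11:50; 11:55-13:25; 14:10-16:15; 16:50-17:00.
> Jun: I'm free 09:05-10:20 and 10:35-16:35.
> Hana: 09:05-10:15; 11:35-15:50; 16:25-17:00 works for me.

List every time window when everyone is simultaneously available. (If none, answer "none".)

Pita ∩ Arjun: 09:20-10:30, 12:10-14:45.
Pita ∩ Arjun ∩ Jamal: 09:20-10:30, 12:10-14:45.
Pita ∩ Arjun ∩ Jamal ∩ Diego: 09:20-10:30, 12:10-13:25, 14:10-14:45.
Pita ∩ Arjun ∩ Jamal ∩ Diego ∩ Jun: 09:20-10:20, 12:10-13:25, 14:10-14:45.
Pita ∩ Arjun ∩ Jamal ∩ Diego ∩ Jun ∩ Hana: 09:20-10:15, 12:10-13:25, 14:10-14:45.
Those are the intersection windows.

09:20-10:15, 12:10-13:25, 14:10-14:45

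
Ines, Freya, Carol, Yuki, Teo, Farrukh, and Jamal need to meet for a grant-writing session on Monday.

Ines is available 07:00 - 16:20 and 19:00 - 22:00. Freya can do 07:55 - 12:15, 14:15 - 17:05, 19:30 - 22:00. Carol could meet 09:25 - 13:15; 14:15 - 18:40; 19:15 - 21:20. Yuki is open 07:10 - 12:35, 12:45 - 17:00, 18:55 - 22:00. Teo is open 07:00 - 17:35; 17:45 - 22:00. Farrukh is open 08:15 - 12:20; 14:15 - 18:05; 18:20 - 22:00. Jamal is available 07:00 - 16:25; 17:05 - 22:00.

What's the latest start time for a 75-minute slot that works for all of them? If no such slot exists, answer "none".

Ines ∩ Freya: 07:55-12:15, 14:15-16:20, 19:30-22:00.
Ines ∩ Freya ∩ Carol: 09:25-12:15, 14:15-16:20, 19:30-21:20.
Ines ∩ Freya ∩ Carol ∩ Yuki: 09:25-12:15, 14:15-16:20, 19:30-21:20.
Ines ∩ Freya ∩ Carol ∩ Yuki ∩ Teo: 09:25-12:15, 14:15-16:20, 19:30-21:20.
Ines ∩ Freya ∩ Carol ∩ Yuki ∩ Teo ∩ Farrukh: 09:25-12:15, 14:15-16:20, 19:30-21:20.
Ines ∩ Freya ∩ Carol ∩ Yuki ∩ Teo ∩ Farrukh ∩ Jamal: 09:25-12:15, 14:15-16:20, 19:30-21:20.
Those are the intersection windows.
The last common window of at least 75 minutes is 19:30-21:20; a 75-minute meeting can start as late as 20:05 and still end by 21:20.

20:05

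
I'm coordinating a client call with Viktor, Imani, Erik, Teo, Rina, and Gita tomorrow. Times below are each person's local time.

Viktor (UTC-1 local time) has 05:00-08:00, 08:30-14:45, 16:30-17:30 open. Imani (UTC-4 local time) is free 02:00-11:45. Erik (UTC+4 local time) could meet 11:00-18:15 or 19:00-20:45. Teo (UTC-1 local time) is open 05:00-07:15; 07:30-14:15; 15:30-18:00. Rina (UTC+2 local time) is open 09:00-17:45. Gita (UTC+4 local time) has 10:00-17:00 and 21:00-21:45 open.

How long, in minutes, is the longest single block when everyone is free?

Viktor in UTC: 06:00-09:00, 09:30-15:45, 17:30-18:30 (add 1h to convert from UTC-1).
Imani in UTC: 06:00-15:45 (add 4h to convert from UTC-4).
Erik in UTC: 07:00-14:15, 15:00-16:45 (subtract 4h to convert from UTC+4).
Teo in UTC: 06:00-08:15, 08:30-15:15, 16:30-19:00 (add 1h to convert from UTC-1).
Rina in UTC: 07:00-15:45 (subtract 2h to convert from UTC+2).
Gita in UTC: 06:00-13:00, 17:00-17:45 (subtract 4h to convert from UTC+4).
Viktor ∩ Imani: 06:00-09:00, 09:30-15:45.
Viktor ∩ Imani ∩ Erik: 07:00-09:00, 09:30-14:15, 15:00-15:45.
Viktor ∩ Imani ∩ Erik ∩ Teo: 07:00-08:15, 08:30-09:00, 09:30-14:15, 15:00-15:15.
Viktor ∩ Imani ∩ Erik ∩ Teo ∩ Rina: 07:00-08:15, 08:30-09:00, 09:30-14:15, 15:00-15:15.
Viktor ∩ Imani ∩ Erik ∩ Teo ∩ Rina ∩ Gita: 07:00-08:15, 08:30-09:00, 09:30-13:00.
The longest is 09:30-13:00 at 210 minutes.

210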